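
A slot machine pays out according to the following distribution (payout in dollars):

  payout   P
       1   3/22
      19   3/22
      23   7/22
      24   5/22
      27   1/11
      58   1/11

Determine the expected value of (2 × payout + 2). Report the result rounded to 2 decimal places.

48.45

E[2x+2] = (3/22)·4 + (3/22)·40 + (7/22)·48 + (5/22)·50 + (1/11)·56 + (1/11)·118
     = 533/11 ≈ 48.45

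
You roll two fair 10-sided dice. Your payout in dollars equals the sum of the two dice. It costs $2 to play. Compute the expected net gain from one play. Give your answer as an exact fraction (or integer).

$9

Distribution of the sum of the two dice: 2 w.p. 1/100, 3 w.p. 1/50, 4 w.p. 3/100, 5 w.p. 1/25, 6 w.p. 1/20, 7 w.p. 3/50, …
E[payout] = (1/100)·2 + (1/50)·3 + (3/100)·4 + (1/25)·5 + (1/20)·6 + (3/50)·7 + (7/100)·8 + (2/25)·9 + (9/100)·10 + (1/10)·11 + (9/100)·12 + (2/25)·13 + (7/100)·14 + (3/50)·15 + (1/20)·16 + (1/25)·17 + (3/100)·18 + (1/50)·19 + (1/100)·20 = 11
Expected profit = 11 − 2 = 9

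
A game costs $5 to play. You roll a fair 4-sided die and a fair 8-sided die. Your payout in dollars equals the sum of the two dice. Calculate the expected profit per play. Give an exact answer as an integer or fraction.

Distribution of the sum of the two dice: 2 w.p. 1/32, 3 w.p. 1/16, 4 w.p. 3/32, 5 w.p. 1/8, 6 w.p. 1/8, 7 w.p. 1/8, …
E[payout] = (1/32)·2 + (1/16)·3 + (3/32)·4 + (1/8)·5 + (1/8)·6 + (1/8)·7 + (1/8)·8 + (1/8)·9 + (3/32)·10 + (1/16)·11 + (1/32)·12 = 7
Expected profit = 7 − 5 = 2

$2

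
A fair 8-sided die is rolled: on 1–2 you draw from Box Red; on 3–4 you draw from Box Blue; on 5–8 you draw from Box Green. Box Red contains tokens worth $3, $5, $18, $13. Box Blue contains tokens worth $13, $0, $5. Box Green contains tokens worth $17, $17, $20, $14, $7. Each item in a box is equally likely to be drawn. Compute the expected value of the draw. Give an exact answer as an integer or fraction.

E[X | Box Red] = (3 + 5 + 18 + 13)/4 = 39/4
E[X | Box Blue] = (13 + 0 + 5)/3 = 6
E[X | Box Green] = (17 + 17 + 20 + 14 + 7)/5 = 15
E[X] = (1/4)·39/4 + (1/4)·6 + (1/2)·15 = 183/16

183/16 dollars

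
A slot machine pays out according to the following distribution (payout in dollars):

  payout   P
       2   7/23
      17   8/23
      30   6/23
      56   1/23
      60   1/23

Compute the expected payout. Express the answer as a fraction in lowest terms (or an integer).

E[X] = (7/23)·2 + (8/23)·17 + (6/23)·30 + (1/23)·56 + (1/23)·60
     = 446/23

446/23 dollars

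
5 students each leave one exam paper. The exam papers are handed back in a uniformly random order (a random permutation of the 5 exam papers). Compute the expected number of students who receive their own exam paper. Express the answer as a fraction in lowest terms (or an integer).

Let Xᵢ = 1 if person i gets their own exam paper. For each i, P(Xᵢ=1) = 1/5.
By linearity of expectation, E[X₁+…+X_5] = 5·(1/5) = 1.

1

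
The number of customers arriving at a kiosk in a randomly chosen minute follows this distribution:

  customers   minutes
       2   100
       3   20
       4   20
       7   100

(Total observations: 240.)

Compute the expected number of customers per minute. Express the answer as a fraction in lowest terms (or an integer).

Total = 240, so P(customers=2) = 100/240, etc.
E[X] = (5/12)·2 + (1/12)·3 + (1/12)·4 + (5/12)·7
     = 13/3

13/3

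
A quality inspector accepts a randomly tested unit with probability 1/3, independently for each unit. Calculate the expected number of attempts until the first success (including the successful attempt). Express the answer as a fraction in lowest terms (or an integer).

For a geometric distribution, E[trials] = 1/p = 1/(1/3) = 3.

3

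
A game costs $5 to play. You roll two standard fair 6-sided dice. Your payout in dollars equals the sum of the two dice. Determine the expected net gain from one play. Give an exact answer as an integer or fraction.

$2

Distribution of the sum of the two dice: 2 w.p. 1/36, 3 w.p. 1/18, 4 w.p. 1/12, 5 w.p. 1/9, 6 w.p. 5/36, 7 w.p. 1/6, …
E[payout] = (1/36)·2 + (1/18)·3 + (1/12)·4 + (1/9)·5 + (5/36)·6 + (1/6)·7 + (5/36)·8 + (1/9)·9 + (1/12)·10 + (1/18)·11 + (1/36)·12 = 7
Expected profit = 7 − 5 = 2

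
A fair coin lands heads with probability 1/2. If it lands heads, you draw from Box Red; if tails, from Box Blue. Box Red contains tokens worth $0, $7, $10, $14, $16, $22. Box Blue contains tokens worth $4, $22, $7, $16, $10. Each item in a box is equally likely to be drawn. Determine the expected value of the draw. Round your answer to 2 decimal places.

$11.65

E[X | Box Red] = (0 + 7 + 10 + 14 + 16 + 22)/6 = 23/2
E[X | Box Blue] = (4 + 22 + 7 + 16 + 10)/5 = 59/5
E[X] = (1/2)·23/2 + (1/2)·59/5 = 233/20 ≈ 11.65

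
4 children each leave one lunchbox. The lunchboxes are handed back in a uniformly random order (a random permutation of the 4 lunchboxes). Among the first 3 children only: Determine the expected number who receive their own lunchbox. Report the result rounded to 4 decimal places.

0.7500

Let Xᵢ = 1 if person i gets their own lunchbox. For each i, P(Xᵢ=1) = 1/4.
By linearity of expectation, E[X₁+…+X_3] = 3·(1/4) = 3/4.
≈ 0.7500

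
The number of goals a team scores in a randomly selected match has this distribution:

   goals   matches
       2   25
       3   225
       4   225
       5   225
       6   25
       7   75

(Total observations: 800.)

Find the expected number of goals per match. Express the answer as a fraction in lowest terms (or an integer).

Total = 800, so P(goals=2) = 25/800, etc.
E[X] = (1/32)·2 + (9/32)·3 + (9/32)·4 + (9/32)·5 + (1/32)·6 + (3/32)·7
     = 137/32

137/32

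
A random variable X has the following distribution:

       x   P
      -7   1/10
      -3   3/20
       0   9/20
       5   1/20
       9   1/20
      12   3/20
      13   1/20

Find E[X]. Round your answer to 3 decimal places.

2.000

E[X] = (1/10)·(-7) + (3/20)·(-3) + (9/20)·0 + (1/20)·5 + (1/20)·9 + (3/20)·12 + (1/20)·13
     = 2 ≈ 2.000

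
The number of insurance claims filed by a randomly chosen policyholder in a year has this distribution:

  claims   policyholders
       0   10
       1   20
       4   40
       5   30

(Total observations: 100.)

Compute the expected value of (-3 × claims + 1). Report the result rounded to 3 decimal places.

Total = 100, so P(claims=0) = 10/100, etc.
E[-3x+1] = (1/10)·1 + (1/5)·(-2) + (2/5)·(-11) + (3/10)·(-14)
     = -89/10 ≈ -8.900

-8.900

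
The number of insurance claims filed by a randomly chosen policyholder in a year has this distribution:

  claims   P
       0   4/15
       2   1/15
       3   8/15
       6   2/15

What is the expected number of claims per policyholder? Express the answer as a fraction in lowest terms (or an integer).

38/15

E[X] = (4/15)·0 + (1/15)·2 + (8/15)·3 + (2/15)·6
     = 38/15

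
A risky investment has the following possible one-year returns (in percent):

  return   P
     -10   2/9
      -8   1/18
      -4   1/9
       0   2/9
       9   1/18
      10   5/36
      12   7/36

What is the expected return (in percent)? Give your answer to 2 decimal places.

E[X] = (2/9)·(-10) + (1/18)·(-8) + (1/9)·(-4) + (2/9)·0 + (1/18)·9 + (5/36)·10 + (7/36)·12
     = 10/9 ≈ 1.11

1.11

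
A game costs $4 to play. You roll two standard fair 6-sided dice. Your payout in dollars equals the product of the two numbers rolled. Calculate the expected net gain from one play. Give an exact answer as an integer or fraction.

Distribution of the product of the two numbers rolled: 1 w.p. 1/36, 2 w.p. 1/18, 3 w.p. 1/18, 4 w.p. 1/12, 5 w.p. 1/18, 6 w.p. 1/9, …
E[payout] = (1/36)·1 + (1/18)·2 + (1/18)·3 + (1/12)·4 + (1/18)·5 + (1/9)·6 + (1/18)·8 + (1/36)·9 + (1/18)·10 + (1/9)·12 + (1/18)·15 + (1/36)·16 + (1/18)·18 + (1/18)·20 + (1/18)·24 + (1/36)·25 + (1/18)·30 + (1/36)·36 = 49/4
Expected profit = 49/4 − 4 = 33/4

33/4 dollars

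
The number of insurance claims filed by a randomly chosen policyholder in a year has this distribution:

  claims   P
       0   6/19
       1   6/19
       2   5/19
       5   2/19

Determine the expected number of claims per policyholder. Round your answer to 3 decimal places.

E[X] = (6/19)·0 + (6/19)·1 + (5/19)·2 + (2/19)·5
     = 26/19 ≈ 1.368

1.368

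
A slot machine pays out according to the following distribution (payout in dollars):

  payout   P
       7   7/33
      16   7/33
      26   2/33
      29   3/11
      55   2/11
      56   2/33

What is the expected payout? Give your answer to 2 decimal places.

$27.76

E[X] = (7/33)·7 + (7/33)·16 + (2/33)·26 + (3/11)·29 + (2/11)·55 + (2/33)·56
     = 916/33 ≈ 27.76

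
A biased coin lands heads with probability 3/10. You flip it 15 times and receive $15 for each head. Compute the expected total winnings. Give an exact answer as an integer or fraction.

135/2 dollars

E[#heads] = 15·3/10 = 9/2 (linearity over flips).
E[winnings] = 15·9/2 = 135/2.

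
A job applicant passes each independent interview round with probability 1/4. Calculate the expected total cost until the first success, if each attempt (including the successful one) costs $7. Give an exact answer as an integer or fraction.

E[#attempts] = 1/p = 4; E[cost] = 7·4 = 28.

$28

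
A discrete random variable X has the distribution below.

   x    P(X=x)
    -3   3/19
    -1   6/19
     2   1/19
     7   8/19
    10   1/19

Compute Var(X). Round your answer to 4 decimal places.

E[X] = (3/19)·(-3) + (6/19)·(-1) + (1/19)·2 + (8/19)·7 + (1/19)·10 = 53/19
E[X²] = (3/19)·9 + (6/19)·1 + (1/19)·4 + (8/19)·49 + (1/19)·100 = 529/19
Var(X) = 529/19 − (53/19)² = 7242/361 ≈ 20.0609

20.0609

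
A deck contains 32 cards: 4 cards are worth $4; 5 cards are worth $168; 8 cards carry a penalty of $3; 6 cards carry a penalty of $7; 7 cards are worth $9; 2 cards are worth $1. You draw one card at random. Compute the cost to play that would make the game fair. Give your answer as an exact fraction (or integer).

E[payout] = (4/32)·4 + (5/32)·168 + (8/32)·(-3) + (6/32)·(-7) + (7/32)·9 + (2/32)·1 = 855/32
Fair fee = E[payout] = 855/32

855/32 dollars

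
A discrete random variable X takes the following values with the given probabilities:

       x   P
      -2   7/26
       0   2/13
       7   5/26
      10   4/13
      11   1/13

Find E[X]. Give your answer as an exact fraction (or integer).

E[X] = (7/26)·(-2) + (2/13)·0 + (5/26)·7 + (4/13)·10 + (1/13)·11
     = 123/26

123/26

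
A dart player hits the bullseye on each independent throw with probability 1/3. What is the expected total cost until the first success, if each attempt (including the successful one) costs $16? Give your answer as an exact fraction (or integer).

E[#attempts] = 1/p = 3; E[cost] = 16·3 = 48.

$48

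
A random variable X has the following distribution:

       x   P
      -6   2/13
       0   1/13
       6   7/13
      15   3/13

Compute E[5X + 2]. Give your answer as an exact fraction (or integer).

401/13

E[5x+2] = (2/13)·(-28) + (1/13)·2 + (7/13)·32 + (3/13)·77
     = 401/13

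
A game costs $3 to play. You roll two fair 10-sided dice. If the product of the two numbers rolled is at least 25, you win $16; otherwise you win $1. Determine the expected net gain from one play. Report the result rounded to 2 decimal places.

E[payout] = (13/25)·1 + (12/25)·16 = 41/5
Expected profit = 41/5 − 3 = 26/5 ≈ $5.20

$5.20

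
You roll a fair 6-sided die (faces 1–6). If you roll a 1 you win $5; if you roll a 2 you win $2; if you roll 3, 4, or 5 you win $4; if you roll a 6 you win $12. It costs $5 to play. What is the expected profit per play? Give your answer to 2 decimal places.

$0.17

E[payout] = (1/6)·2 + (1/2)·4 + (1/6)·5 + (1/6)·12 = 31/6
Expected profit = 31/6 − 5 = 1/6 ≈ $0.17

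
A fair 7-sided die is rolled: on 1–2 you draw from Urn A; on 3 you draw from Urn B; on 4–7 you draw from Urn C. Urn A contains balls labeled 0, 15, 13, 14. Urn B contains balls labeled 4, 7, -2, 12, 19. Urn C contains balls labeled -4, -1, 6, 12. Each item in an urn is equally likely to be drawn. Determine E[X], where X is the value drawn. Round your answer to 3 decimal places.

E[X | Urn A] = (0 + 15 + 13 + 14)/4 = 21/2
E[X | Urn B] = (4 + 7 − 2 + 12 + 19)/5 = 8
E[X | Urn C] = (-4 − 1 + 6 + 12)/4 = 13/4
E[X] = (2/7)·21/2 + (1/7)·8 + (4/7)·13/4 = 6 ≈ 6.000

6.000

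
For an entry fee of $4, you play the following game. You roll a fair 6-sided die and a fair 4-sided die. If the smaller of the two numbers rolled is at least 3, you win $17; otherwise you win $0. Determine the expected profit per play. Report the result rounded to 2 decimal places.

$1.67

E[payout] = (2/3)·0 + (1/3)·17 = 17/3
Expected profit = 17/3 − 4 = 5/3 ≈ $1.67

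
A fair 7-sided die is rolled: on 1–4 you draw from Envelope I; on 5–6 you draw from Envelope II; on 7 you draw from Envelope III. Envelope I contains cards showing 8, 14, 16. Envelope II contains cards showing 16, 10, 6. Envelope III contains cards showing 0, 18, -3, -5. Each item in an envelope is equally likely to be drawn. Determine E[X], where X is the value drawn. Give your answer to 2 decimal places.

E[X | Envelope I] = (8 + 14 + 16)/3 = 38/3
E[X | Envelope II] = (16 + 10 + 6)/3 = 32/3
E[X | Envelope III] = (0 + 18 − 3 − 5)/4 = 5/2
E[X] = (4/7)·38/3 + (2/7)·32/3 + (1/7)·5/2 = 149/14 ≈ 10.64

10.64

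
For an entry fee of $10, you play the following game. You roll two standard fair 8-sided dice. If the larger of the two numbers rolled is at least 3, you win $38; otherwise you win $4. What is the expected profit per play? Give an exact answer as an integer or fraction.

207/8 dollars

E[payout] = (1/16)·4 + (15/16)·38 = 287/8
Expected profit = 287/8 − 10 = 207/8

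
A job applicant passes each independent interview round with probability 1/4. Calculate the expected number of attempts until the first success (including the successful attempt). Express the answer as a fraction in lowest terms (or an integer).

For a geometric distribution, E[trials] = 1/p = 1/(1/4) = 4.

4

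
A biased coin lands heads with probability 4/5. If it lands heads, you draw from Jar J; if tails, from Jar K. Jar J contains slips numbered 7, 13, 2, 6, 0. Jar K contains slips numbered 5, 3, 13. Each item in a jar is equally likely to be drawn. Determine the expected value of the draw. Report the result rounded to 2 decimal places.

5.88

E[X | Jar J] = (7 + 13 + 2 + 6 + 0)/5 = 28/5
E[X | Jar K] = (5 + 3 + 13)/3 = 7
E[X] = (4/5)·28/5 + (1/5)·7 = 147/25 ≈ 5.88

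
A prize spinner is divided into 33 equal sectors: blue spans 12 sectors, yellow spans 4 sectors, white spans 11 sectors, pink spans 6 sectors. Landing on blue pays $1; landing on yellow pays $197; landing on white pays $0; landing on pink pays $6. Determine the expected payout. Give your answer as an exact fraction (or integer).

E[payout] = (12/33)·1 + (4/33)·197 + (11/33)·0 + (6/33)·6 = 76/3

76/3 dollars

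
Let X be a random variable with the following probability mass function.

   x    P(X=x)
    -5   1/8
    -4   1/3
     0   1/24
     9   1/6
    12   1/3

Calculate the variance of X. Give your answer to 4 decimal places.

E[X] = (1/8)·(-5) + (1/3)·(-4) + (1/24)·0 + (1/6)·9 + (1/3)·12 = 85/24
E[X²] = (1/8)·25 + (1/3)·16 + (1/24)·0 + (1/6)·81 + (1/3)·144 = 1679/24
Var(X) = 1679/24 − (85/24)² = 33071/576 ≈ 57.4149

57.4149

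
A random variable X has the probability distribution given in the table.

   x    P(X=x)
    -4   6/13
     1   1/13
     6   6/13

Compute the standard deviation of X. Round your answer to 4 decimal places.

4.8038

E[X] = 1, E[X²] = 313/13
Var(X) = E[X²] − (E[X])² = 313/13 − 1 = 300/13
SD(X) = √(300/13) ≈ 4.8038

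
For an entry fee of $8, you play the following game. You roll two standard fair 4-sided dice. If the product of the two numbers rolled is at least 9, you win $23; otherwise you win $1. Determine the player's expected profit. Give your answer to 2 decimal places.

E[payout] = (3/4)·1 + (1/4)·23 = 13/2
Expected profit = 13/2 − 8 = -3/2 ≈ -$1.50

-$1.50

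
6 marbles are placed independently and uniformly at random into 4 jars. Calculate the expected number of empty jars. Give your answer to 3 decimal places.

0.712

Let Xⱼ=1 if jar j is empty. P(Xⱼ=1) = ((4-1)/4)^6 = 729/4096.
By linearity, E[#empty] = 4·729/4096 = 729/1024.
≈ 0.712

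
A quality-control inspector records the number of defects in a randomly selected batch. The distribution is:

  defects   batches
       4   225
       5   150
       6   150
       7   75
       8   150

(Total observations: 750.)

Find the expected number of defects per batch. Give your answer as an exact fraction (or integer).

57/10

Total = 750, so P(defects=4) = 225/750, etc.
E[X] = (3/10)·4 + (1/5)·5 + (1/5)·6 + (1/10)·7 + (1/5)·8
     = 57/10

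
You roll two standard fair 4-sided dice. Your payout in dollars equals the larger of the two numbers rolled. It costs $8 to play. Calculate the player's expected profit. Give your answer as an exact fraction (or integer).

Distribution of the larger of the two numbers rolled: 1 w.p. 1/16, 2 w.p. 3/16, 3 w.p. 5/16, 4 w.p. 7/16
E[payout] = (1/16)·1 + (3/16)·2 + (5/16)·3 + (7/16)·4 = 25/8
Expected profit = 25/8 − 8 = -39/8

-39/8 dollars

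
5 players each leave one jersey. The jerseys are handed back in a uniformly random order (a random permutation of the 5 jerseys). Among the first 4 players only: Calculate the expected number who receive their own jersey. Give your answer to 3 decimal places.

0.800

Let Xᵢ = 1 if person i gets their own jersey. For each i, P(Xᵢ=1) = 1/5.
By linearity of expectation, E[X₁+…+X_4] = 4·(1/5) = 4/5.
≈ 0.800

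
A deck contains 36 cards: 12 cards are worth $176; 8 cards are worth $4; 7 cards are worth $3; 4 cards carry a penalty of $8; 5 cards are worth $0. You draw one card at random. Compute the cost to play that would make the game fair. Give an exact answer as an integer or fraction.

237/4 dollars

E[payout] = (12/36)·176 + (8/36)·4 + (7/36)·3 + (4/36)·(-8) + (5/36)·0 = 237/4
Fair fee = E[payout] = 237/4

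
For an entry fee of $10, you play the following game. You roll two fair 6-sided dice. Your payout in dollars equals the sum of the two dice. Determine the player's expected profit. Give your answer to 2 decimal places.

-$3.00

Distribution of the sum of the two dice: 2 w.p. 1/36, 3 w.p. 1/18, 4 w.p. 1/12, 5 w.p. 1/9, 6 w.p. 5/36, 7 w.p. 1/6, …
E[payout] = (1/36)·2 + (1/18)·3 + (1/12)·4 + (1/9)·5 + (5/36)·6 + (1/6)·7 + (5/36)·8 + (1/9)·9 + (1/12)·10 + (1/18)·11 + (1/36)·12 = 7
Expected profit = 7 − 10 = -3 ≈ -$3.00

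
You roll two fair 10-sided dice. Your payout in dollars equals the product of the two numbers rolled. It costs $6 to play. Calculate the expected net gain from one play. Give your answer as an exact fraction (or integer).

Distribution of the product of the two numbers rolled: 1 w.p. 1/100, 2 w.p. 1/50, 3 w.p. 1/50, 4 w.p. 3/100, 5 w.p. 1/50, 6 w.p. 1/25, …
E[payout] = (1/100)·1 + (1/50)·2 + (1/50)·3 + (3/100)·4 + (1/50)·5 + (1/25)·6 + (1/50)·7 + (1/25)·8 + (3/100)·9 + (1/25)·10 + (1/25)·12 + (1/50)·14 + (1/50)·15 + (3/100)·16 + (1/25)·18 + (1/25)·20 + (1/50)·21 + (1/25)·24 + (1/100)·25 + (1/50)·27 + (1/50)·28 + (1/25)·30 + (1/50)·32 + (1/50)·35 + (3/100)·36 + (1/25)·40 + (1/50)·42 + (1/50)·45 + (1/50)·48 + (1/100)·49 + (1/50)·50 + (1/50)·54 + (1/50)·56 + (1/50)·60 + (1/50)·63 + (1/100)·64 + (1/50)·70 + (1/50)·72 + (1/50)·80 + (1/100)·81 + (1/50)·90 + (1/100)·100 = 121/4
Expected profit = 121/4 − 6 = 97/4

97/4 dollars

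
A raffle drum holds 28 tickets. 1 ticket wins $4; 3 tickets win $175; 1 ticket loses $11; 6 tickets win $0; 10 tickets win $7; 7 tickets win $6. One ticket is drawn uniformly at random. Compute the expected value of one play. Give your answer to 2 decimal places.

$22.50

E[payout] = (1/28)·4 + (3/28)·175 + (1/28)·(-11) + (6/28)·0 + (10/28)·7 + (7/28)·6 = 45/2
≈ $22.50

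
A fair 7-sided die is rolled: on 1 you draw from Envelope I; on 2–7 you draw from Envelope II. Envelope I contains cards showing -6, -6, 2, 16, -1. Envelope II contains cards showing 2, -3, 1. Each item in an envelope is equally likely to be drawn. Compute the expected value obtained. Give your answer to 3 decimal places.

E[X | Envelope I] = (-6 − 6 + 2 + 16 − 1)/5 = 1
E[X | Envelope II] = (2 − 3 + 1)/3 = 0
E[X] = (1/7)·1 + (6/7)·0 = 1/7 ≈ 0.143

0.143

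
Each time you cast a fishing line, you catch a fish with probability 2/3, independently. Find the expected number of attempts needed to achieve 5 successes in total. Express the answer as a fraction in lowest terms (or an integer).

15/2

By linearity (sum of 5 independent geometric waits), E[trials] = 5/p = 5/(2/3) = 15/2.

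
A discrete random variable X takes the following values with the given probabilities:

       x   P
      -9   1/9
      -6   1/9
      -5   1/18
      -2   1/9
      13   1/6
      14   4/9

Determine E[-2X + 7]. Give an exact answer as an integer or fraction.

-49/9

E[-2x+7] = (1/9)·25 + (1/9)·19 + (1/18)·17 + (1/9)·11 + (1/6)·(-19) + (4/9)·(-21)
     = -49/9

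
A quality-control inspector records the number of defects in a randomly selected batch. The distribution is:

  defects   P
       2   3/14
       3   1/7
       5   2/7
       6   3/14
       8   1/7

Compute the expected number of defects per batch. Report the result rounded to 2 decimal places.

E[X] = (3/14)·2 + (1/7)·3 + (2/7)·5 + (3/14)·6 + (1/7)·8
     = 33/7 ≈ 4.71

4.71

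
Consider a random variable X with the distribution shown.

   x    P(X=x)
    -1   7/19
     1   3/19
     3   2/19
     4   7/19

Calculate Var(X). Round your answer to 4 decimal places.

E[X] = (7/19)·(-1) + (3/19)·1 + (2/19)·3 + (7/19)·4 = 30/19
E[X²] = (7/19)·1 + (3/19)·1 + (2/19)·9 + (7/19)·16 = 140/19
Var(X) = 140/19 − (30/19)² = 1760/361 ≈ 4.8753

4.8753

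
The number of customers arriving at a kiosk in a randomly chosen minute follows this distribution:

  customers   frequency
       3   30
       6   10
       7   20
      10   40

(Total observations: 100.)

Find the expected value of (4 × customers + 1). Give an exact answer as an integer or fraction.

143/5

Total = 100, so P(customers=3) = 30/100, etc.
E[4x+1] = (3/10)·13 + (1/10)·25 + (1/5)·29 + (2/5)·41
     = 143/5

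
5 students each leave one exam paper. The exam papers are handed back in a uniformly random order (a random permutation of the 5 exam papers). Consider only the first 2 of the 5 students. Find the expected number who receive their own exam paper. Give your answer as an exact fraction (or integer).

2/5

Let Xᵢ = 1 if person i gets their own exam paper. For each i, P(Xᵢ=1) = 1/5.
By linearity of expectation, E[X₁+…+X_2] = 2·(1/5) = 2/5.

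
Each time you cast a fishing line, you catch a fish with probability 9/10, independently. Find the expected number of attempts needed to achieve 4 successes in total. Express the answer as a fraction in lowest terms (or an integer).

40/9

By linearity (sum of 4 independent geometric waits), E[trials] = 4/p = 4/(9/10) = 40/9.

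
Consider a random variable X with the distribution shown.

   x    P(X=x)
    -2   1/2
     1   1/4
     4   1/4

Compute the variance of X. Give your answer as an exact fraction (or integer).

E[X] = (1/2)·(-2) + (1/4)·1 + (1/4)·4 = 1/4
E[X²] = (1/2)·4 + (1/4)·1 + (1/4)·16 = 25/4
Var(X) = 25/4 − (1/4)² = 99/16

99/16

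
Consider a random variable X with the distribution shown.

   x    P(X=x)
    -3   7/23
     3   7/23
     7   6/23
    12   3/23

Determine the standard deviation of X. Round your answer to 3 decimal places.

E[X] = 78/23, E[X²] = 852/23
Var(X) = E[X²] − (E[X])² = 852/23 − 6084/529 = 13512/529
SD(X) = √(13512/529) ≈ 5.054

5.054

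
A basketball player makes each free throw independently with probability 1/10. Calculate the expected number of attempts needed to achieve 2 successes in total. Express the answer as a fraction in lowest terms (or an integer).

By linearity (sum of 2 independent geometric waits), E[trials] = 2/p = 2/(1/10) = 20.

20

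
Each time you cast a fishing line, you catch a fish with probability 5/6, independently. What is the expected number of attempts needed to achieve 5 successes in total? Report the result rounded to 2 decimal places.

6.00

By linearity (sum of 5 independent geometric waits), E[trials] = 5/p = 5/(5/6) = 6.
≈ 6.00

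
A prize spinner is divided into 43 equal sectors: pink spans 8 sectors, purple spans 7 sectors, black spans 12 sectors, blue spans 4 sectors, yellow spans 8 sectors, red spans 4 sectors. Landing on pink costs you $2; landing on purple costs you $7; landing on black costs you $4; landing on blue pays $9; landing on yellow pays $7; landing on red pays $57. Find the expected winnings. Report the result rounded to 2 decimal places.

E[payout] = (8/43)·(-2) + (7/43)·(-7) + (12/43)·(-4) + (4/43)·9 + (8/43)·7 + (4/43)·57 = 207/43
≈ $4.81

$4.81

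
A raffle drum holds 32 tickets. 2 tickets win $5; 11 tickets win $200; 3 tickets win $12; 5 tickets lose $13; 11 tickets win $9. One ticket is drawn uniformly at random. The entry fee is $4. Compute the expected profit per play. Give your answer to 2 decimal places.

$67.25

E[payout] = (2/32)·5 + (11/32)·200 + (3/32)·12 + (5/32)·(-13) + (11/32)·9 = 285/4
Expected profit = 285/4 − 4 = 269/4 ≈ $67.25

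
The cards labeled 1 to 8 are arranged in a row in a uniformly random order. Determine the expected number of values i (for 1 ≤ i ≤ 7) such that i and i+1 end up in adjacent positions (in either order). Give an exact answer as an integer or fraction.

7/4

For each i ∈ {1,…,7}, let Xᵢ = 1 if i and i+1 are adjacent. P(Xᵢ=1) = 2·(8−1)!/8! = 2/8.
By linearity, E[ΣXᵢ] = (7)·(2/8) = 7/4.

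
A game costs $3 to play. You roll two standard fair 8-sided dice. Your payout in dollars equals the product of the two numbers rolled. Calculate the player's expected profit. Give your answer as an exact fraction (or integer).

Distribution of the product of the two numbers rolled: 1 w.p. 1/64, 2 w.p. 1/32, 3 w.p. 1/32, 4 w.p. 3/64, 5 w.p. 1/32, 6 w.p. 1/16, …
E[payout] = (1/64)·1 + (1/32)·2 + (1/32)·3 + (3/64)·4 + (1/32)·5 + (1/16)·6 + (1/32)·7 + (1/16)·8 + (1/64)·9 + (1/32)·10 + (1/16)·12 + (1/32)·14 + (1/32)·15 + (3/64)·16 + (1/32)·18 + (1/32)·20 + (1/32)·21 + (1/16)·24 + (1/64)·25 + (1/32)·28 + (1/32)·30 + (1/32)·32 + (1/32)·35 + (1/64)·36 + (1/32)·40 + (1/32)·42 + (1/32)·48 + (1/64)·49 + (1/32)·56 + (1/64)·64 = 81/4
Expected profit = 81/4 − 3 = 69/4

69/4 dollars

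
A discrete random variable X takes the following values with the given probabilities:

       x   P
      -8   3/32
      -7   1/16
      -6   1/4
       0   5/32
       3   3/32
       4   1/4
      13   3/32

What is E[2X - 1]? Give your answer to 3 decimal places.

E[2x-1] = (3/32)·(-17) + (1/16)·(-15) + (1/4)·(-13) + (5/32)·(-1) + (3/32)·5 + (1/4)·7 + (3/32)·25
     = -11/8 ≈ -1.375

-1.375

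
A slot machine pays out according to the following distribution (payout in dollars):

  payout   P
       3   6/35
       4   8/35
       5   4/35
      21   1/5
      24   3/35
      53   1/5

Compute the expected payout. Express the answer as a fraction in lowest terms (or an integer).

E[X] = (6/35)·3 + (8/35)·4 + (4/35)·5 + (1/5)·21 + (3/35)·24 + (1/5)·53
     = 132/7

132/7 dollars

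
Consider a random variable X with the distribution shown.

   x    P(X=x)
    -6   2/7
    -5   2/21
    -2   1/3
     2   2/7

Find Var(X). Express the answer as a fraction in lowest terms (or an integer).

E[X] = (2/7)·(-6) + (2/21)·(-5) + (1/3)·(-2) + (2/7)·2 = -16/7
E[X²] = (2/7)·36 + (2/21)·25 + (1/3)·4 + (2/7)·4 = 106/7
Var(X) = 106/7 − (-16/7)² = 486/49

486/49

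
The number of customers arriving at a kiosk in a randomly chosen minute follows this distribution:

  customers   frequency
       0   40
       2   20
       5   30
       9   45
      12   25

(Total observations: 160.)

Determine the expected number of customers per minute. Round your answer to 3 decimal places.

5.594

Total = 160, so P(customers=0) = 40/160, etc.
E[X] = (1/4)·0 + (1/8)·2 + (3/16)·5 + (9/32)·9 + (5/32)·12
     = 179/32 ≈ 5.594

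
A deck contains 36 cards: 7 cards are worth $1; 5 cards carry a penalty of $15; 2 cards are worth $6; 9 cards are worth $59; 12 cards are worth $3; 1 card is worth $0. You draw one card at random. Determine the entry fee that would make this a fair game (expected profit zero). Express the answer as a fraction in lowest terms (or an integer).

E[payout] = (7/36)·1 + (5/36)·(-15) + (2/36)·6 + (9/36)·59 + (12/36)·3 + (1/36)·0 = 511/36
Fair fee = E[payout] = 511/36

511/36 dollars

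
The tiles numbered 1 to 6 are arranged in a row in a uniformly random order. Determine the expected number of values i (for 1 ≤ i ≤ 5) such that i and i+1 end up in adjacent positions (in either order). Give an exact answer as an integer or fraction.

5/3

For each i ∈ {1,…,5}, let Xᵢ = 1 if i and i+1 are adjacent. P(Xᵢ=1) = 2·(6−1)!/6! = 2/6.
By linearity, E[ΣXᵢ] = (5)·(2/6) = 5/3.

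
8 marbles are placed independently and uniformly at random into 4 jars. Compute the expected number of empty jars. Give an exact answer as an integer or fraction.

Let Xⱼ=1 if jar j is empty. P(Xⱼ=1) = ((4-1)/4)^8 = 6561/65536.
By linearity, E[#empty] = 4·6561/65536 = 6561/16384.

6561/16384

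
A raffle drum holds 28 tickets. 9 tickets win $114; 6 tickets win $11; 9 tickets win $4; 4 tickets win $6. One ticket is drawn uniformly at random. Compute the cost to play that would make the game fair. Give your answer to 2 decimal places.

$41.14

E[payout] = (9/28)·114 + (6/28)·11 + (9/28)·4 + (4/28)·6 = 288/7
Fair fee = E[payout] = 288/7 ≈ $41.14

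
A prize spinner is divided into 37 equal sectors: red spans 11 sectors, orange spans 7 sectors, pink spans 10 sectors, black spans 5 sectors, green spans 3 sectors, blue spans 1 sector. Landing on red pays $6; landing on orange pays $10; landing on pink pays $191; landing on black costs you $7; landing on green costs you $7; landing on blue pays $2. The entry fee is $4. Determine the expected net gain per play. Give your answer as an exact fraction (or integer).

1844/37 dollars

E[payout] = (11/37)·6 + (7/37)·10 + (10/37)·191 + (5/37)·(-7) + (3/37)·(-7) + (1/37)·2 = 1992/37
Expected profit = 1992/37 − 4 = 1844/37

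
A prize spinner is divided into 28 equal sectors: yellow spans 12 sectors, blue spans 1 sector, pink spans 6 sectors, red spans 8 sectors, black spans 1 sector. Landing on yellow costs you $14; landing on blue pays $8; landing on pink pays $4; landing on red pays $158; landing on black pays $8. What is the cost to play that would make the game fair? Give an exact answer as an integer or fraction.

E[payout] = (12/28)·(-14) + (1/28)·8 + (6/28)·4 + (8/28)·158 + (1/28)·8 = 284/7
Fair fee = E[payout] = 284/7

284/7 dollars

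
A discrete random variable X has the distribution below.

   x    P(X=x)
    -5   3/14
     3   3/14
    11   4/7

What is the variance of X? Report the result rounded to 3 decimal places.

E[X] = (3/14)·(-5) + (3/14)·3 + (4/7)·11 = 41/7
E[X²] = (3/14)·25 + (3/14)·9 + (4/7)·121 = 535/7
Var(X) = 535/7 − (41/7)² = 2064/49 ≈ 42.122

42.122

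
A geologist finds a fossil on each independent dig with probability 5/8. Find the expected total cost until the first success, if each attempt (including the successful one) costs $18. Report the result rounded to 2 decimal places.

E[#attempts] = 1/p = 8/5; E[cost] = 18·8/5 = 144/5.
≈ 28.80

$28.80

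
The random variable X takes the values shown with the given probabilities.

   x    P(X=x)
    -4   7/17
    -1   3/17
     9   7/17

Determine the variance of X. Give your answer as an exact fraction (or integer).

10570/289

E[X] = (7/17)·(-4) + (3/17)·(-1) + (7/17)·9 = 32/17
E[X²] = (7/17)·16 + (3/17)·1 + (7/17)·81 = 682/17
Var(X) = 682/17 − (32/17)² = 10570/289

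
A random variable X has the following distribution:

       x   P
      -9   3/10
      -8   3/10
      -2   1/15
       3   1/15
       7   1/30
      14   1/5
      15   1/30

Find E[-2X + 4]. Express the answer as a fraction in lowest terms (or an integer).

7

E[-2x+4] = (3/10)·22 + (3/10)·20 + (1/15)·8 + (1/15)·(-2) + (1/30)·(-10) + (1/5)·(-24) + (1/30)·(-26)
     = 7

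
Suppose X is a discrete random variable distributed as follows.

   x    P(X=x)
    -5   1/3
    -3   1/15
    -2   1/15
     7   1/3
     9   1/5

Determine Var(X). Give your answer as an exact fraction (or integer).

E[X] = (1/3)·(-5) + (1/15)·(-3) + (1/15)·(-2) + (1/3)·7 + (1/5)·9 = 32/15
E[X²] = (1/3)·25 + (1/15)·9 + (1/15)·4 + (1/3)·49 + (1/5)·81 = 626/15
Var(X) = 626/15 − (32/15)² = 8366/225

8366/225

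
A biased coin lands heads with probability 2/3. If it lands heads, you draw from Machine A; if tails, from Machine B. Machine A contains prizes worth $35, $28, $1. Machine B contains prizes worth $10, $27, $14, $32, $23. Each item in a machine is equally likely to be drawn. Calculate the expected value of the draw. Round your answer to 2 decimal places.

E[X | Machine A] = (35 + 28 + 1)/3 = 64/3
E[X | Machine B] = (10 + 27 + 14 + 32 + 23)/5 = 106/5
E[X] = (2/3)·64/3 + (1/3)·106/5 = 958/45 ≈ 21.29

$21.29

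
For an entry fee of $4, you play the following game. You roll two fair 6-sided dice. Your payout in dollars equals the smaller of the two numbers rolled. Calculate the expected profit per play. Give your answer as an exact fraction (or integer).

Distribution of the smaller of the two numbers rolled: 1 w.p. 11/36, 2 w.p. 1/4, 3 w.p. 7/36, 4 w.p. 5/36, 5 w.p. 1/12, 6 w.p. 1/36
E[payout] = (11/36)·1 + (1/4)·2 + (7/36)·3 + (5/36)·4 + (1/12)·5 + (1/36)·6 = 91/36
Expected profit = 91/36 − 4 = -53/36

-53/36 dollars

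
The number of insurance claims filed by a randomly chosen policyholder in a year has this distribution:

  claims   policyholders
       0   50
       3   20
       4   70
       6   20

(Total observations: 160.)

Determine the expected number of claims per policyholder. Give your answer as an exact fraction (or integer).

Total = 160, so P(claims=0) = 50/160, etc.
E[X] = (5/16)·0 + (1/8)·3 + (7/16)·4 + (1/8)·6
     = 23/8

23/8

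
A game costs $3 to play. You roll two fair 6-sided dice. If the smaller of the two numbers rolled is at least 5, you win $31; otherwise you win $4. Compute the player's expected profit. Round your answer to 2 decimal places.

E[payout] = (8/9)·4 + (1/9)·31 = 7
Expected profit = 7 − 3 = 4 ≈ $4.00

$4.00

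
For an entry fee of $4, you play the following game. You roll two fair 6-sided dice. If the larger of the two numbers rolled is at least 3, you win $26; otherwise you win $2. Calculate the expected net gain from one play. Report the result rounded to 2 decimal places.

E[payout] = (1/9)·2 + (8/9)·26 = 70/3
Expected profit = 70/3 − 4 = 58/3 ≈ $19.33

$19.33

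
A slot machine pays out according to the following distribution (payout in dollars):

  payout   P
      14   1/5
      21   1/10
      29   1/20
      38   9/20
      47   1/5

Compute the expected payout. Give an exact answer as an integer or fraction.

657/20 dollars

E[X] = (1/5)·14 + (1/10)·21 + (1/20)·29 + (9/20)·38 + (1/5)·47
     = 657/20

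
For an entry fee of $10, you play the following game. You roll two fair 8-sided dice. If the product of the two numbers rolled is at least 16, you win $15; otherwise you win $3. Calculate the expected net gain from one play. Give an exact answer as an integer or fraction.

E[payout] = (31/64)·3 + (33/64)·15 = 147/16
Expected profit = 147/16 − 10 = -13/16

-13/16 dollars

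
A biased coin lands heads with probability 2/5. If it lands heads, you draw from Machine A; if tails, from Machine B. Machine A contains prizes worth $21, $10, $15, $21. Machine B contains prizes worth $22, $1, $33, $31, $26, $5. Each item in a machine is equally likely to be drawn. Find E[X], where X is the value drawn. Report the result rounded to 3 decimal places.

E[X | Machine A] = (21 + 10 + 15 + 21)/4 = 67/4
E[X | Machine B] = (22 + 1 + 33 + 31 + 26 + 5)/6 = 59/3
E[X] = (2/5)·67/4 + (3/5)·59/3 = 37/2 ≈ 18.500

$18.500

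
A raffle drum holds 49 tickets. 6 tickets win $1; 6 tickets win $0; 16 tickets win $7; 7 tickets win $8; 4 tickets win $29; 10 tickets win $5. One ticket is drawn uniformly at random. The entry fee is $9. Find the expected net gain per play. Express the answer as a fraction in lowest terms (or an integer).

E[payout] = (6/49)·1 + (6/49)·0 + (16/49)·7 + (7/49)·8 + (4/49)·29 + (10/49)·5 = 340/49
Expected profit = 340/49 − 9 = -101/49

-101/49 dollars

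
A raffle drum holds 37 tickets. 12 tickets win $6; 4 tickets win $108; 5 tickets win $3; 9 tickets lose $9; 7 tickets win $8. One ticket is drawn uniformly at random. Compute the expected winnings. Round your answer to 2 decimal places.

E[payout] = (12/37)·6 + (4/37)·108 + (5/37)·3 + (9/37)·(-9) + (7/37)·8 = 494/37
≈ $13.35

$13.35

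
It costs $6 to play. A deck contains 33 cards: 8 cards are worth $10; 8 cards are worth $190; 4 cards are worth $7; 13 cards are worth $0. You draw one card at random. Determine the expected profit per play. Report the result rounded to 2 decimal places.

$43.33

E[payout] = (8/33)·10 + (8/33)·190 + (4/33)·7 + (13/33)·0 = 148/3
Expected profit = 148/3 − 6 = 130/3 ≈ $43.33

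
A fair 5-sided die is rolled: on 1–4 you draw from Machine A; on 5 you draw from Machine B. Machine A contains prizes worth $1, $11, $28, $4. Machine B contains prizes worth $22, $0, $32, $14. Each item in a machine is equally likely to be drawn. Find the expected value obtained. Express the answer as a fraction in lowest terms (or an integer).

61/5 dollars

E[X | Machine A] = (1 + 11 + 28 + 4)/4 = 11
E[X | Machine B] = (22 + 0 + 32 + 14)/4 = 17
E[X] = (4/5)·11 + (1/5)·17 = 61/5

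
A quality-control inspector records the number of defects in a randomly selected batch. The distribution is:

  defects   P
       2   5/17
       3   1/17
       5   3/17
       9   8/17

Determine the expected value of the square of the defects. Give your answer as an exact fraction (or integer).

E[X²] = (5/17)·4 + (1/17)·9 + (3/17)·25 + (8/17)·81
     = 752/17

752/17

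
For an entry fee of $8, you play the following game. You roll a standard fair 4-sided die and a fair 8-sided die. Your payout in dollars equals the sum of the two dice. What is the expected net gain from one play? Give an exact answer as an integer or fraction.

Distribution of the sum of the two dice: 2 w.p. 1/32, 3 w.p. 1/16, 4 w.p. 3/32, 5 w.p. 1/8, 6 w.p. 1/8, 7 w.p. 1/8, …
E[payout] = (1/32)·2 + (1/16)·3 + (3/32)·4 + (1/8)·5 + (1/8)·6 + (1/8)·7 + (1/8)·8 + (1/8)·9 + (3/32)·10 + (1/16)·11 + (1/32)·12 = 7
Expected profit = 7 − 8 = -1

-$1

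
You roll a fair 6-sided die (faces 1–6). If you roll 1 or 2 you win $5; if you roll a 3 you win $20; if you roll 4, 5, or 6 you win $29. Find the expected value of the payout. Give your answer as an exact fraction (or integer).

39/2 dollars

E[payout] = (1/3)·5 + (1/6)·20 + (1/2)·29 = 39/2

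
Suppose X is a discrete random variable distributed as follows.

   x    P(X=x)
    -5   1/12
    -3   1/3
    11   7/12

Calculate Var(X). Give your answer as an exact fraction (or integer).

E[X] = (1/12)·(-5) + (1/3)·(-3) + (7/12)·11 = 5
E[X²] = (1/12)·25 + (1/3)·9 + (7/12)·121 = 227/3
Var(X) = 227/3 − (5)² = 152/3

152/3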